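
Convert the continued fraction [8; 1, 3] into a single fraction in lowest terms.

Work from the innermost term outward:
Start with 3.
1 + 1/(3/1) = 1 + 1/3 = 4/3
8 + 1/(4/3) = 8 + 3/4 = 35/4

35/4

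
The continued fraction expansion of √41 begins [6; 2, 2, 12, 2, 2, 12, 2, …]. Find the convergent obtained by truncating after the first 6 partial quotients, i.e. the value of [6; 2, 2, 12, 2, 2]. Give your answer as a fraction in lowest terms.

Build up convergents one term at a time:
a_0 = 6: 6/1
a_1 = 2: 13/2
a_2 = 2: 32/5
a_3 = 12: 397/62
a_4 = 2: 826/129
a_5 = 2: 2049/320

2049/320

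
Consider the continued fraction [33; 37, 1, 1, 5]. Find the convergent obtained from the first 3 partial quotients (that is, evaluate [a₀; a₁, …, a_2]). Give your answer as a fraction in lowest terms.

Start with 1.
37 + 1/(1/1) = 37 + 1/1 = 38/1
33 + 1/(38/1) = 33 + 1/38 = 1255/38

1255/38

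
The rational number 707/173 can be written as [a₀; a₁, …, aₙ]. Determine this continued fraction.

707 = 4·173 + 15, so a_0 = 4
173 = 11·15 + 8, so a_1 = 11
15 = 1·8 + 7, so a_2 = 1
8 = 1·7 + 1, so a_3 = 1
7 = 7·1 + 0, so a_4 = 7

[4; 11, 1, 1, 7]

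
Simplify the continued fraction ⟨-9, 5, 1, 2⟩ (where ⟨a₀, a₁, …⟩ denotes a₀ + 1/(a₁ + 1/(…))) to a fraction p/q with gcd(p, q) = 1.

-150/17

Start with 2.
1 + 1/(2/1) = 1 + 1/2 = 3/2
5 + 1/(3/2) = 5 + 2/3 = 17/3
-9 + 1/(17/3) = -9 + 3/17 = -150/17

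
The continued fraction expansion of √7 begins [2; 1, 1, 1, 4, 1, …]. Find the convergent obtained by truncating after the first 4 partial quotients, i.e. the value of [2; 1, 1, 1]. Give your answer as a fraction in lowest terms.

Starting at the tail and folding back:
Start with 1.
1 + 1/(1/1) = 1 + 1/1 = 2/1
1 + 1/(2/1) = 1 + 1/2 = 3/2
2 + 1/(3/2) = 2 + 2/3 = 8/3

8/3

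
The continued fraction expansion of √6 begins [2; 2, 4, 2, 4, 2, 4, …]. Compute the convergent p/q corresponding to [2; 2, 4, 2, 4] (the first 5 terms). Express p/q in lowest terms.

Starting at the tail and folding back:
Start with 4.
2 + 1/(4/1) = 2 + 1/4 = 9/4
4 + 1/(9/4) = 4 + 4/9 = 40/9
2 + 1/(40/9) = 2 + 9/40 = 89/40
2 + 1/(89/40) = 2 + 40/89 = 218/89

218/89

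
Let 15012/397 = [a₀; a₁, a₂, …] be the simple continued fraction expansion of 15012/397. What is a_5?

15012 ÷ 397 → quotient 37, remainder 323
397 ÷ 323 → quotient 1, remainder 74
323 ÷ 74 → quotient 4, remainder 27
74 ÷ 27 → quotient 2, remainder 20
27 ÷ 20 → quotient 1, remainder 7
20 ÷ 7 → quotient 2, remainder 6

2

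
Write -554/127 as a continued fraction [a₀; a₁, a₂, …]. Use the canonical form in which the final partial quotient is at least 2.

[-5; 1, 1, 1, 3, 5, 2]

⌊-554/127⌋ = -5, remainder 81
⌊127/81⌋ = 1, remainder 46
⌊81/46⌋ = 1, remainder 35
⌊46/35⌋ = 1, remainder 11
⌊35/11⌋ = 3, remainder 2
⌊11/2⌋ = 5, remainder 1
⌊2/1⌋ = 2, remainder 0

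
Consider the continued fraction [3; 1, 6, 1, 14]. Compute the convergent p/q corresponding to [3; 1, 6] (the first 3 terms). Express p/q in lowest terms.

27/7

a_0 = 3: 3/1
a_1 = 1: 4/1
a_2 = 6: 27/7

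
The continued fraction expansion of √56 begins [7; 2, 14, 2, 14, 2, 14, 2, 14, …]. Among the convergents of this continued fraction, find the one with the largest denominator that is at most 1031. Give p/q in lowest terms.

6503/869

List convergents until the denominator exceeds the bound:
a_0 = 7: 7/1  (≤ bound)
a_1 = 2: 15/2  (≤ bound)
a_2 = 14: 217/29  (≤ bound)
a_3 = 2: 449/60  (≤ bound)
a_4 = 14: 6503/869  (≤ bound)
a_5 = 2: 13455/1798  (> 1031, stop)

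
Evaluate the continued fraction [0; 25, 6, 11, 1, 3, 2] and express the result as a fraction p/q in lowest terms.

Starting at the tail and folding back:
Start with 2.
3 + 1/(2/1) = 3 + 1/2 = 7/2
1 + 1/(7/2) = 1 + 2/7 = 9/7
11 + 1/(9/7) = 11 + 7/9 = 106/9
6 + 1/(106/9) = 6 + 9/106 = 645/106
25 + 1/(645/106) = 25 + 106/645 = 16231/645
0 + 1/(16231/645) = 0 + 645/16231 = 645/16231

645/16231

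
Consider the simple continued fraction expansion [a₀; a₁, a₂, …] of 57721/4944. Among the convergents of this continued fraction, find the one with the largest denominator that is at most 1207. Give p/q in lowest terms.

a_0 = 11: 11/1  (≤ bound)
a_1 = 1: 12/1  (≤ bound)
a_2 = 2: 35/3  (≤ bound)
a_3 = 13: 467/40  (≤ bound)
a_4 = 15: 7040/603  (≤ bound)
a_5 = 2: 14547/1246  (> 1207, stop)

7040/603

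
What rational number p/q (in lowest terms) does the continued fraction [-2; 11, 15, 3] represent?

Collapse the nested fraction from the inside out:
Start with 3.
15 + 1/(3/1) = 15 + 1/3 = 46/3
11 + 1/(46/3) = 11 + 3/46 = 509/46
-2 + 1/(509/46) = -2 + 46/509 = -972/509

-972/509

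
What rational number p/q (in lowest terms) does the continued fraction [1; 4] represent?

5/4

Compute successive convergents:
a_0 = 1: 1/1
a_1 = 4: 5/4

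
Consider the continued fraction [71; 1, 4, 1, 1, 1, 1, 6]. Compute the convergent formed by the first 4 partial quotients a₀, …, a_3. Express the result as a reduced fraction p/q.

431/6

Start with 1.
4 + 1/(1/1) = 4 + 1/1 = 5/1
1 + 1/(5/1) = 1 + 1/5 = 6/5
71 + 1/(6/5) = 71 + 5/6 = 431/6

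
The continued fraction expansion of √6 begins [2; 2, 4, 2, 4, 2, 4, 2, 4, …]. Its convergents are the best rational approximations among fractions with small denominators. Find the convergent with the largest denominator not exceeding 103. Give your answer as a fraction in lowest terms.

List convergents until the denominator exceeds the bound:
a_0 = 2: 2/1  (≤ bound)
a_1 = 2: 5/2  (≤ bound)
a_2 = 4: 22/9  (≤ bound)
a_3 = 2: 49/20  (≤ bound)
a_4 = 4: 218/89  (≤ bound)
a_5 = 2: 485/198  (> 103, stop)

218/89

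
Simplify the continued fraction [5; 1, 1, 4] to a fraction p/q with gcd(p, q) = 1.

a_0 = 5: 5/1
a_1 = 1: 6/1
a_2 = 1: 11/2
a_3 = 4: 50/9

50/9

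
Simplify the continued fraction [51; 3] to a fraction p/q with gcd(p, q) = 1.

Build up convergents one term at a time:
a_0 = 51: 51/1
a_1 = 3: 154/3

154/3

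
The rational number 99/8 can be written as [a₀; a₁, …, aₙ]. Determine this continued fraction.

99 = 12·8 + 3, so a_0 = 12
8 = 2·3 + 2, so a_1 = 2
3 = 1·2 + 1, so a_2 = 1
2 = 2·1 + 0, so a_3 = 2

[12; 2, 1, 2]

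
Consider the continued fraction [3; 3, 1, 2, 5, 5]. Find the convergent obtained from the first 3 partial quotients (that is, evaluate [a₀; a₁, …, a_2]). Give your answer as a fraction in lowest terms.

Start with 1.
3 + 1/(1/1) = 3 + 1/1 = 4/1
3 + 1/(4/1) = 3 + 1/4 = 13/4

13/4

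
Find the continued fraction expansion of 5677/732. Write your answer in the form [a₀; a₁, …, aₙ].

[7; 1, 3, 11, 5, 3]

Repeatedly divide and take the remainder:
⌊5677/732⌋ = 7, remainder 553
⌊732/553⌋ = 1, remainder 179
⌊553/179⌋ = 3, remainder 16
⌊179/16⌋ = 11, remainder 3
⌊16/3⌋ = 5, remainder 1
⌊3/1⌋ = 3, remainder 0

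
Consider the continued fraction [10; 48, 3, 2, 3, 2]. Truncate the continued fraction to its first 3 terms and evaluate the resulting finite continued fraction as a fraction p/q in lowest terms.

Start with 3.
48 + 1/(3/1) = 48 + 1/3 = 145/3
10 + 1/(145/3) = 10 + 3/145 = 1453/145

1453/145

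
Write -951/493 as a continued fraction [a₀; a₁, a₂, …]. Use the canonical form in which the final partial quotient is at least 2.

[-2; 14, 11, 1, 2]

⌊-951/493⌋ = -2, remainder 35
⌊493/35⌋ = 14, remainder 3
⌊35/3⌋ = 11, remainder 2
⌊3/2⌋ = 1, remainder 1
⌊2/1⌋ = 2, remainder 0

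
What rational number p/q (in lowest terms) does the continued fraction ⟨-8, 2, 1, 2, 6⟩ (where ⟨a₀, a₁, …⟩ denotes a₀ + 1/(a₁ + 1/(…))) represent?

a_0 = -8: -8/1
a_1 = 2: -15/2
a_2 = 1: -23/3
a_3 = 2: -61/8
a_4 = 6: -389/51

-389/51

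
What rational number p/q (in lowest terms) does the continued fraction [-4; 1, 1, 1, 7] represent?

Starting at the tail and folding back:
Start with 7.
1 + 1/(7/1) = 1 + 1/7 = 8/7
1 + 1/(8/7) = 1 + 7/8 = 15/8
1 + 1/(15/8) = 1 + 8/15 = 23/15
-4 + 1/(23/15) = -4 + 15/23 = -77/23

-77/23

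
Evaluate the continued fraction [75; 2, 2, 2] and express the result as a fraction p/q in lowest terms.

905/12

Use the convergent recurrence hₖ = aₖ·hₖ₋₁ + hₖ₋₂ (and likewise for the denominators kₖ):
a_0 = 75: 75/1
a_1 = 2: 151/2
a_2 = 2: 377/5
a_3 = 2: 905/12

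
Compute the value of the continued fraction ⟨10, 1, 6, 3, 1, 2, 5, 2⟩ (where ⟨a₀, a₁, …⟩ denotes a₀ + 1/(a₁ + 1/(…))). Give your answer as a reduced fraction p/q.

10189/938

Start with 2.
5 + 1/(2/1) = 5 + 1/2 = 11/2
2 + 1/(11/2) = 2 + 2/11 = 24/11
1 + 1/(24/11) = 1 + 11/24 = 35/24
3 + 1/(35/24) = 3 + 24/35 = 129/35
6 + 1/(129/35) = 6 + 35/129 = 809/129
1 + 1/(809/129) = 1 + 129/809 = 938/809
10 + 1/(938/809) = 10 + 809/938 = 10189/938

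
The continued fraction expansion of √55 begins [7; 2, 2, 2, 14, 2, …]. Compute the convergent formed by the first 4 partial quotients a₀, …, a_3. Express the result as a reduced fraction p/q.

89/12

Use the convergent recurrence hₖ = aₖ·hₖ₋₁ + hₖ₋₂ (and likewise for the denominators kₖ):
a_0 = 7: 7/1
a_1 = 2: 15/2
a_2 = 2: 37/5
a_3 = 2: 89/12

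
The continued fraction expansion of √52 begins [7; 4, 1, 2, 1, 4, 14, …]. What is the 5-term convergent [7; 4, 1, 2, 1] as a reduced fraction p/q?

137/19

Starting at the tail and folding back:
Start with 1.
2 + 1/(1/1) = 2 + 1/1 = 3/1
1 + 1/(3/1) = 1 + 1/3 = 4/3
4 + 1/(4/3) = 4 + 3/4 = 19/4
7 + 1/(19/4) = 7 + 4/19 = 137/19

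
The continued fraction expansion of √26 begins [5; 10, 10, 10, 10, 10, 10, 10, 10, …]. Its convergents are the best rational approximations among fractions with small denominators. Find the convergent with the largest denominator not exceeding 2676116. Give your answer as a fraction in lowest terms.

List convergents until the denominator exceeds the bound:
a_0 = 5: 5/1  (≤ bound)
a_1 = 10: 51/10  (≤ bound)
a_2 = 10: 515/101  (≤ bound)
a_3 = 10: 5201/1020  (≤ bound)
a_4 = 10: 52525/10301  (≤ bound)
a_5 = 10: 530451/104030  (≤ bound)
a_6 = 10: 5357035/1050601  (≤ bound)
a_7 = 10: 54100801/10610040  (> 2676116, stop)

5357035/1050601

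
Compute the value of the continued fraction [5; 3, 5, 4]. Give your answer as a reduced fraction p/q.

a_0 = 5: 5/1
a_1 = 3: 16/3
a_2 = 5: 85/16
a_3 = 4: 356/67

356/67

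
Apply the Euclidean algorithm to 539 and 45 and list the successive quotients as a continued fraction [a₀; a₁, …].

[11; 1, 44]

Apply division with remainder until the remainder is 0:
⌊539/45⌋ = 11, remainder 44
⌊45/44⌋ = 1, remainder 1
⌊44/1⌋ = 44, remainder 0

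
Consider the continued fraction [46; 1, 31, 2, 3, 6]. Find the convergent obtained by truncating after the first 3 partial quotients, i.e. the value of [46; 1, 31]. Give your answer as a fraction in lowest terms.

1503/32

Start with 31.
1 + 1/(31/1) = 1 + 1/31 = 32/31
46 + 1/(32/31) = 46 + 31/32 = 1503/32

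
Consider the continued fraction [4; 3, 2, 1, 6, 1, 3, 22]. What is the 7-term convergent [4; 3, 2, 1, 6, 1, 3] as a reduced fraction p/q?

Start with 3.
1 + 1/(3/1) = 1 + 1/3 = 4/3
6 + 1/(4/3) = 6 + 3/4 = 27/4
1 + 1/(27/4) = 1 + 4/27 = 31/27
2 + 1/(31/27) = 2 + 27/31 = 89/31
3 + 1/(89/31) = 3 + 31/89 = 298/89
4 + 1/(298/89) = 4 + 89/298 = 1281/298

1281/298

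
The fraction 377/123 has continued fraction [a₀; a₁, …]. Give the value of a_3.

1

377 ÷ 123 → quotient 3, remainder 8
123 ÷ 8 → quotient 15, remainder 3
8 ÷ 3 → quotient 2, remainder 2
3 ÷ 2 → quotient 1, remainder 1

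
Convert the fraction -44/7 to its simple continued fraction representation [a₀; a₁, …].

Run the Euclidean algorithm, recording each quotient:
⌊-44/7⌋ = -7, remainder 5
⌊7/5⌋ = 1, remainder 2
⌊5/2⌋ = 2, remainder 1
⌊2/1⌋ = 2, remainder 0

[-7; 1, 2, 2]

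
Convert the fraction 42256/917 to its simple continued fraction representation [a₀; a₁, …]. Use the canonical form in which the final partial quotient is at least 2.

Apply division with remainder until the remainder is 0:
42256 ÷ 917 → quotient 46, remainder 74
917 ÷ 74 → quotient 12, remainder 29
74 ÷ 29 → quotient 2, remainder 16
29 ÷ 16 → quotient 1, remainder 13
16 ÷ 13 → quotient 1, remainder 3
13 ÷ 3 → quotient 4, remainder 1
3 ÷ 1 → quotient 3, remainder 0

[46; 12, 2, 1, 1, 4, 3]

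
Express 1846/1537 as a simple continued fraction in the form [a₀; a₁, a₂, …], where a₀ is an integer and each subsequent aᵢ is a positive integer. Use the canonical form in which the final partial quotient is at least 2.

[1; 4, 1, 37, 1, 1, 1, 2]

Apply division with remainder until the remainder is 0:
⌊1846/1537⌋ = 1, remainder 309
⌊1537/309⌋ = 4, remainder 301
⌊309/301⌋ = 1, remainder 8
⌊301/8⌋ = 37, remainder 5
⌊8/5⌋ = 1, remainder 3
⌊5/3⌋ = 1, remainder 2
⌊3/2⌋ = 1, remainder 1
⌊2/1⌋ = 2, remainder 0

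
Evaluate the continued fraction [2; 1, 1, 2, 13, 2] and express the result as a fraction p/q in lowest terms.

361/139

Collapse the nested fraction from the inside out:
Start with 2.
13 + 1/(2/1) = 13 + 1/2 = 27/2
2 + 1/(27/2) = 2 + 2/27 = 56/27
1 + 1/(56/27) = 1 + 27/56 = 83/56
1 + 1/(83/56) = 1 + 56/83 = 139/83
2 + 1/(139/83) = 2 + 83/139 = 361/139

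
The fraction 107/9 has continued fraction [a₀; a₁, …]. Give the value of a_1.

1

107 ÷ 9 → quotient 11, remainder 8
9 ÷ 8 → quotient 1, remainder 1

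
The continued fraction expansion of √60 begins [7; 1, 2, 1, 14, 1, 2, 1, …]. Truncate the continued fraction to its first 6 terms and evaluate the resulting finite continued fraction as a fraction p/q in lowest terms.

a_0 = 7: 7/1
a_1 = 1: 8/1
a_2 = 2: 23/3
a_3 = 1: 31/4
a_4 = 14: 457/59
a_5 = 1: 488/63

488/63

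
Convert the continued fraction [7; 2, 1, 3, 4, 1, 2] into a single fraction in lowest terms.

a_0 = 7: 7/1
a_1 = 2: 15/2
a_2 = 1: 22/3
a_3 = 3: 81/11
a_4 = 4: 346/47
a_5 = 1: 427/58
a_6 = 2: 1200/163

1200/163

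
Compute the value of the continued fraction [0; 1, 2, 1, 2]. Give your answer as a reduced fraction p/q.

8/11

Use the convergent recurrence hₖ = aₖ·hₖ₋₁ + hₖ₋₂ (and likewise for the denominators kₖ):
a_0 = 0: 0/1
a_1 = 1: 1/1
a_2 = 2: 2/3
a_3 = 1: 3/4
a_4 = 2: 8/11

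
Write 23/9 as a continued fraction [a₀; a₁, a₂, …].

[2; 1, 1, 4]

⌊23/9⌋ = 2, remainder 5
⌊9/5⌋ = 1, remainder 4
⌊5/4⌋ = 1, remainder 1
⌊4/1⌋ = 4, remainder 0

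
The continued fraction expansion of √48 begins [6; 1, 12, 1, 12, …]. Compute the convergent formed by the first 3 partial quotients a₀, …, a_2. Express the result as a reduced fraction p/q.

90/13

Collapse the nested fraction from the inside out:
Start with 12.
1 + 1/(12/1) = 1 + 1/12 = 13/12
6 + 1/(13/12) = 6 + 12/13 = 90/13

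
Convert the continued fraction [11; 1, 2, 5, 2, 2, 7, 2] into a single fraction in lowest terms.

Compute successive convergents:
a_0 = 11: 11/1
a_1 = 1: 12/1
a_2 = 2: 35/3
a_3 = 5: 187/16
a_4 = 2: 409/35
a_5 = 2: 1005/86
a_6 = 7: 7444/637
a_7 = 2: 15893/1360

15893/1360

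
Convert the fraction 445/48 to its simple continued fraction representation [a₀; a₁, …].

445 ÷ 48 → quotient 9, remainder 13
48 ÷ 13 → quotient 3, remainder 9
13 ÷ 9 → quotient 1, remainder 4
9 ÷ 4 → quotient 2, remainder 1
4 ÷ 1 → quotient 4, remainder 0

[9; 3, 1, 2, 4]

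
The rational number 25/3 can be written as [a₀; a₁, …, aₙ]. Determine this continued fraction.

Repeatedly divide and take the remainder:
⌊25/3⌋ = 8, remainder 1
⌊3/1⌋ = 3, remainder 0

[8; 3]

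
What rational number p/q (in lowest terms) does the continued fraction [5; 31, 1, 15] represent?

Collapse the nested fraction from the inside out:
Start with 15.
1 + 1/(15/1) = 1 + 1/15 = 16/15
31 + 1/(16/15) = 31 + 15/16 = 511/16
5 + 1/(511/16) = 5 + 16/511 = 2571/511

2571/511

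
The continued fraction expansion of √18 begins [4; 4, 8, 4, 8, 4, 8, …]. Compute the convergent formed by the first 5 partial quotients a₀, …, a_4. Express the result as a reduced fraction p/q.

4756/1121

Work from the innermost term outward:
Start with 8.
4 + 1/(8/1) = 4 + 1/8 = 33/8
8 + 1/(33/8) = 8 + 8/33 = 272/33
4 + 1/(272/33) = 4 + 33/272 = 1121/272
4 + 1/(1121/272) = 4 + 272/1121 = 4756/1121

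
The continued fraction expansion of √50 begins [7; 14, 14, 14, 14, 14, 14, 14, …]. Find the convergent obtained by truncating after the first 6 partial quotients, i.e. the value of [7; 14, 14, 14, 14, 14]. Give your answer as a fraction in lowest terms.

Collapse the nested fraction from the inside out:
Start with 14.
14 + 1/(14/1) = 14 + 1/14 = 197/14
14 + 1/(197/14) = 14 + 14/197 = 2772/197
14 + 1/(2772/197) = 14 + 197/2772 = 39005/2772
14 + 1/(39005/2772) = 14 + 2772/39005 = 548842/39005
7 + 1/(548842/39005) = 7 + 39005/548842 = 3880899/548842

3880899/548842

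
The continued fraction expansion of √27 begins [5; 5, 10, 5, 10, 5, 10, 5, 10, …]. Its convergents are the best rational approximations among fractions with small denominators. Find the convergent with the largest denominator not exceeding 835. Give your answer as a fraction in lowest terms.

1351/260

List convergents until the denominator exceeds the bound:
a_0 = 5: 5/1  (≤ bound)
a_1 = 5: 26/5  (≤ bound)
a_2 = 10: 265/51  (≤ bound)
a_3 = 5: 1351/260  (≤ bound)
a_4 = 10: 13775/2651  (> 835, stop)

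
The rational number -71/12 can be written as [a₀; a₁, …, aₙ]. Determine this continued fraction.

-71 = -6·12 + 1, so a_0 = -6
12 = 12·1 + 0, so a_1 = 12

[-6; 12]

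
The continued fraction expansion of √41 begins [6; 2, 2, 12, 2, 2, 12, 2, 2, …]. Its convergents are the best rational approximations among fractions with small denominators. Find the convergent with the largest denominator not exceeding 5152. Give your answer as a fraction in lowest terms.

25414/3969

List convergents until the denominator exceeds the bound:
a_0 = 6: 6/1  (≤ bound)
a_1 = 2: 13/2  (≤ bound)
a_2 = 2: 32/5  (≤ bound)
a_3 = 12: 397/62  (≤ bound)
a_4 = 2: 826/129  (≤ bound)
a_5 = 2: 2049/320  (≤ bound)
a_6 = 12: 25414/3969  (≤ bound)
a_7 = 2: 52877/8258  (> 5152, stop)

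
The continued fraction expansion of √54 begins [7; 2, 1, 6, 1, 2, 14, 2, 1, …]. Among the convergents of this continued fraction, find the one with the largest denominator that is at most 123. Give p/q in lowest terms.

485/66

List convergents until the denominator exceeds the bound:
a_0 = 7: 7/1  (≤ bound)
a_1 = 2: 15/2  (≤ bound)
a_2 = 1: 22/3  (≤ bound)
a_3 = 6: 147/20  (≤ bound)
a_4 = 1: 169/23  (≤ bound)
a_5 = 2: 485/66  (≤ bound)
a_6 = 14: 6959/947  (> 123, stop)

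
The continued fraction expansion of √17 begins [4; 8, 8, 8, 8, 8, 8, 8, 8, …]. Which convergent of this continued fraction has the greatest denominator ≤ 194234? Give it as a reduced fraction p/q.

a_0 = 4: 4/1  (≤ bound)
a_1 = 8: 33/8  (≤ bound)
a_2 = 8: 268/65  (≤ bound)
a_3 = 8: 2177/528  (≤ bound)
a_4 = 8: 17684/4289  (≤ bound)
a_5 = 8: 143649/34840  (≤ bound)
a_6 = 8: 1166876/283009  (> 194234, stop)

143649/34840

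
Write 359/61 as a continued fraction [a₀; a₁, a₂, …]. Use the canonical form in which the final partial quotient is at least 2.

359 = 5·61 + 54, so a_0 = 5
61 = 1·54 + 7, so a_1 = 1
54 = 7·7 + 5, so a_2 = 7
7 = 1·5 + 2, so a_3 = 1
5 = 2·2 + 1, so a_4 = 2
2 = 2·1 + 0, so a_5 = 2

[5; 1, 7, 1, 2, 2]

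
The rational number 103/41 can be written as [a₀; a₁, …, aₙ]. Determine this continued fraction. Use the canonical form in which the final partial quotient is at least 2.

Apply division with remainder until the remainder is 0:
⌊103/41⌋ = 2, remainder 21
⌊41/21⌋ = 1, remainder 20
⌊21/20⌋ = 1, remainder 1
⌊20/1⌋ = 20, remainder 0

[2; 1, 1, 20]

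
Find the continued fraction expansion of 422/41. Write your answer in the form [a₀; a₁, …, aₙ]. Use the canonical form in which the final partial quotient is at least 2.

[10; 3, 2, 2, 2]

Apply division with remainder until the remainder is 0:
422 ÷ 41 → quotient 10, remainder 12
41 ÷ 12 → quotient 3, remainder 5
12 ÷ 5 → quotient 2, remainder 2
5 ÷ 2 → quotient 2, remainder 1
2 ÷ 1 → quotient 2, remainder 0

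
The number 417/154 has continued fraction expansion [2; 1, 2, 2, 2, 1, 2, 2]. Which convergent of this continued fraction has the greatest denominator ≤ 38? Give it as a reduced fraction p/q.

a_0 = 2: 2/1  (≤ bound)
a_1 = 1: 3/1  (≤ bound)
a_2 = 2: 8/3  (≤ bound)
a_3 = 2: 19/7  (≤ bound)
a_4 = 2: 46/17  (≤ bound)
a_5 = 1: 65/24  (≤ bound)
a_6 = 2: 176/65  (> 38, stop)

65/24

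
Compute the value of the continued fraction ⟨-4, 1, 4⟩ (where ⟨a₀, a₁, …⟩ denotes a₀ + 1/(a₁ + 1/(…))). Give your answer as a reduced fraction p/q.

-16/5

a_0 = -4: -4/1
a_1 = 1: -3/1
a_2 = 4: -16/5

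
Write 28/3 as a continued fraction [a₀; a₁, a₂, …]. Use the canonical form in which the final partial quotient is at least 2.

28 = 9·3 + 1, so a_0 = 9
3 = 3·1 + 0, so a_1 = 3

[9; 3]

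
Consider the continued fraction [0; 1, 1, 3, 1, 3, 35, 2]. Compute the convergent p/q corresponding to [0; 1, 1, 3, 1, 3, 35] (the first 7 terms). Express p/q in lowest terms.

Start with 35.
3 + 1/(35/1) = 3 + 1/35 = 106/35
1 + 1/(106/35) = 1 + 35/106 = 141/106
3 + 1/(141/106) = 3 + 106/141 = 529/141
1 + 1/(529/141) = 1 + 141/529 = 670/529
1 + 1/(670/529) = 1 + 529/670 = 1199/670
0 + 1/(1199/670) = 0 + 670/1199 = 670/1199

670/1199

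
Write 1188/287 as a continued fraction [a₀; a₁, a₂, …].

Run the Euclidean algorithm, recording each quotient:
⌊1188/287⌋ = 4, remainder 40
⌊287/40⌋ = 7, remainder 7
⌊40/7⌋ = 5, remainder 5
⌊7/5⌋ = 1, remainder 2
⌊5/2⌋ = 2, remainder 1
⌊2/1⌋ = 2, remainder 0

[4; 7, 5, 1, 2, 2]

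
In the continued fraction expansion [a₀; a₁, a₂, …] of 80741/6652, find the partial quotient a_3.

⌊80741/6652⌋ = 12, remainder 917
⌊6652/917⌋ = 7, remainder 233
⌊917/233⌋ = 3, remainder 218
⌊233/218⌋ = 1, remainder 15

1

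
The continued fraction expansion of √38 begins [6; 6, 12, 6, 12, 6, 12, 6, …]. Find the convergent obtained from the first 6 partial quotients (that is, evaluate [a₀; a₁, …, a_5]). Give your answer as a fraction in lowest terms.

202501/32850

Work from the innermost term outward:
Start with 6.
12 + 1/(6/1) = 12 + 1/6 = 73/6
6 + 1/(73/6) = 6 + 6/73 = 444/73
12 + 1/(444/73) = 12 + 73/444 = 5401/444
6 + 1/(5401/444) = 6 + 444/5401 = 32850/5401
6 + 1/(32850/5401) = 6 + 5401/32850 = 202501/32850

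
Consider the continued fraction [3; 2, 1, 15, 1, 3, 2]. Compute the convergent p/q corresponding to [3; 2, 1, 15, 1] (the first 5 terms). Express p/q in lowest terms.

Starting at the tail and folding back:
Start with 1.
15 + 1/(1/1) = 15 + 1/1 = 16/1
1 + 1/(16/1) = 1 + 1/16 = 17/16
2 + 1/(17/16) = 2 + 16/17 = 50/17
3 + 1/(50/17) = 3 + 17/50 = 167/50

167/50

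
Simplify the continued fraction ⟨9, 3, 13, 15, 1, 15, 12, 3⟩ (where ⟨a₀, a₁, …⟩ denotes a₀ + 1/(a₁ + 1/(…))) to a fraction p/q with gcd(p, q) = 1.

Collapse the nested fraction from the inside out:
Start with 3.
12 + 1/(3/1) = 12 + 1/3 = 37/3
15 + 1/(37/3) = 15 + 3/37 = 558/37
1 + 1/(558/37) = 1 + 37/558 = 595/558
15 + 1/(595/558) = 15 + 558/595 = 9483/595
13 + 1/(9483/595) = 13 + 595/9483 = 123874/9483
3 + 1/(123874/9483) = 3 + 9483/123874 = 381105/123874
9 + 1/(381105/123874) = 9 + 123874/381105 = 3553819/381105

3553819/381105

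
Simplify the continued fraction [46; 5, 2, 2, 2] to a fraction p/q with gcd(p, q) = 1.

Start with 2.
2 + 1/(2/1) = 2 + 1/2 = 5/2
2 + 1/(5/2) = 2 + 2/5 = 12/5
5 + 1/(12/5) = 5 + 5/12 = 65/12
46 + 1/(65/12) = 46 + 12/65 = 3002/65

3002/65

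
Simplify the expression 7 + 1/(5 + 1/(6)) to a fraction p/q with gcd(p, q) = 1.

Compute successive convergents:
a_0 = 7: 7/1
a_1 = 5: 36/5
a_2 = 6: 223/31

223/31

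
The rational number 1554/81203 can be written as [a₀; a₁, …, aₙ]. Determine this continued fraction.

[0; 52, 3, 1, 14, 5, 5]

1554 ÷ 81203 → quotient 0, remainder 1554
81203 ÷ 1554 → quotient 52, remainder 395
1554 ÷ 395 → quotient 3, remainder 369
395 ÷ 369 → quotient 1, remainder 26
369 ÷ 26 → quotient 14, remainder 5
26 ÷ 5 → quotient 5, remainder 1
5 ÷ 1 → quotient 5, remainder 0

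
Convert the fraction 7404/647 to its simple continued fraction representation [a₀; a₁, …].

[11; 2, 3, 1, 13, 1, 1, 2]

7404 ÷ 647 → quotient 11, remainder 287
647 ÷ 287 → quotient 2, remainder 73
287 ÷ 73 → quotient 3, remainder 68
73 ÷ 68 → quotient 1, remainder 5
68 ÷ 5 → quotient 13, remainder 3
5 ÷ 3 → quotient 1, remainder 2
3 ÷ 2 → quotient 1, remainder 1
2 ÷ 1 → quotient 2, remainder 0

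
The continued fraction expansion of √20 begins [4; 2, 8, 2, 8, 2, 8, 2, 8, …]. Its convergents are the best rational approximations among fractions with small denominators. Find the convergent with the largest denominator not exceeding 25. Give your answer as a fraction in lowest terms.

76/17

List convergents until the denominator exceeds the bound:
a_0 = 4: 4/1  (≤ bound)
a_1 = 2: 9/2  (≤ bound)
a_2 = 8: 76/17  (≤ bound)
a_3 = 2: 161/36  (> 25, stop)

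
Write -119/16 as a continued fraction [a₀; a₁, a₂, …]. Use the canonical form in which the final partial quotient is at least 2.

Run the Euclidean algorithm, recording each quotient:
-119 ÷ 16 → quotient -8, remainder 9
16 ÷ 9 → quotient 1, remainder 7
9 ÷ 7 → quotient 1, remainder 2
7 ÷ 2 → quotient 3, remainder 1
2 ÷ 1 → quotient 2, remainder 0

[-8; 1, 1, 3, 2]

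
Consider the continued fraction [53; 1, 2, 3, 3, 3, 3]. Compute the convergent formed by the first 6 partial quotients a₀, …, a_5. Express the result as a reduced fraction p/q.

Build up convergents one term at a time:
a_0 = 53: 53/1
a_1 = 1: 54/1
a_2 = 2: 161/3
a_3 = 3: 537/10
a_4 = 3: 1772/33
a_5 = 3: 5853/109

5853/109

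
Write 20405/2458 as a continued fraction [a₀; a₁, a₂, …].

[8; 3, 3, 6, 1, 1, 8, 2]

Repeatedly divide and take the remainder:
20405 = 8·2458 + 741, so a_0 = 8
2458 = 3·741 + 235, so a_1 = 3
741 = 3·235 + 36, so a_2 = 3
235 = 6·36 + 19, so a_3 = 6
36 = 1·19 + 17, so a_4 = 1
19 = 1·17 + 2, so a_5 = 1
17 = 8·2 + 1, so a_6 = 8
2 = 2·1 + 0, so a_7 = 2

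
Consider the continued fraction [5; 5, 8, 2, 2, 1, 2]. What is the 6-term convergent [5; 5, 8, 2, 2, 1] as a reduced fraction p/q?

1569/302

a_0 = 5: 5/1
a_1 = 5: 26/5
a_2 = 8: 213/41
a_3 = 2: 452/87
a_4 = 2: 1117/215
a_5 = 1: 1569/302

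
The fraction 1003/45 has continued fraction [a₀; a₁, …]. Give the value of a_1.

3

1003 ÷ 45 → quotient 22, remainder 13
45 ÷ 13 → quotient 3, remainder 6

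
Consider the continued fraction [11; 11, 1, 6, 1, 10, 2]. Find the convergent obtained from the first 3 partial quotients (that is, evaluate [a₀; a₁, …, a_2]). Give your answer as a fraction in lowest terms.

133/12

Start with 1.
11 + 1/(1/1) = 11 + 1/1 = 12/1
11 + 1/(12/1) = 11 + 1/12 = 133/12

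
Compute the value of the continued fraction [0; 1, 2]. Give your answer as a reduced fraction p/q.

Start with 2.
1 + 1/(2/1) = 1 + 1/2 = 3/2
0 + 1/(3/2) = 0 + 2/3 = 2/3

2/3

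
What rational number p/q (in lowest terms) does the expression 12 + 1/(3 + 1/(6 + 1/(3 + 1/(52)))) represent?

38662/3139

Build up convergents one term at a time:
a_0 = 12: 12/1
a_1 = 3: 37/3
a_2 = 6: 234/19
a_3 = 3: 739/60
a_4 = 52: 38662/3139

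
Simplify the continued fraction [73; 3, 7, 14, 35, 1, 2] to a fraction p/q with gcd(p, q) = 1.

Start with 2.
1 + 1/(2/1) = 1 + 1/2 = 3/2
35 + 1/(3/2) = 35 + 2/3 = 107/3
14 + 1/(107/3) = 14 + 3/107 = 1501/107
7 + 1/(1501/107) = 7 + 107/1501 = 10614/1501
3 + 1/(10614/1501) = 3 + 1501/10614 = 33343/10614
73 + 1/(33343/10614) = 73 + 10614/33343 = 2444653/33343

2444653/33343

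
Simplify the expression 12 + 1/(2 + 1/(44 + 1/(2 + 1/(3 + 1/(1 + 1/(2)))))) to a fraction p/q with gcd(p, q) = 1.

Start with 2.
1 + 1/(2/1) = 1 + 1/2 = 3/2
3 + 1/(3/2) = 3 + 2/3 = 11/3
2 + 1/(11/3) = 2 + 3/11 = 25/11
44 + 1/(25/11) = 44 + 11/25 = 1111/25
2 + 1/(1111/25) = 2 + 25/1111 = 2247/1111
12 + 1/(2247/1111) = 12 + 1111/2247 = 28075/2247

28075/2247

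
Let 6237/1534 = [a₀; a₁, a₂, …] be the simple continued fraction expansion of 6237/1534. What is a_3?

3

6237 = 4·1534 + 101, so a_0 = 4
1534 = 15·101 + 19, so a_1 = 15
101 = 5·19 + 6, so a_2 = 5
19 = 3·6 + 1, so a_3 = 3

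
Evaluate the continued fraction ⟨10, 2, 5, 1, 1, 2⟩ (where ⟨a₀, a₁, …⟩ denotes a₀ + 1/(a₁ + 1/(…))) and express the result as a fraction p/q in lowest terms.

638/61

Use the convergent recurrence hₖ = aₖ·hₖ₋₁ + hₖ₋₂ (and likewise for the denominators kₖ):
a_0 = 10: 10/1
a_1 = 2: 21/2
a_2 = 5: 115/11
a_3 = 1: 136/13
a_4 = 1: 251/24
a_5 = 2: 638/61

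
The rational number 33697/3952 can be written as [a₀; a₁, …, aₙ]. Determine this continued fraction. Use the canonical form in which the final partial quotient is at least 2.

[8; 1, 1, 8, 1, 10, 19]

Apply division with remainder until the remainder is 0:
33697 ÷ 3952 → quotient 8, remainder 2081
3952 ÷ 2081 → quotient 1, remainder 1871
2081 ÷ 1871 → quotient 1, remainder 210
1871 ÷ 210 → quotient 8, remainder 191
210 ÷ 191 → quotient 1, remainder 19
191 ÷ 19 → quotient 10, remainder 1
19 ÷ 1 → quotient 19, remainder 0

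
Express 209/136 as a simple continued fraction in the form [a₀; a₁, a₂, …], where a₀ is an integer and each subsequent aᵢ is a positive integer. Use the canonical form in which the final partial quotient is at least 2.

[1; 1, 1, 6, 3, 3]

209 = 1·136 + 73, so a_0 = 1
136 = 1·73 + 63, so a_1 = 1
73 = 1·63 + 10, so a_2 = 1
63 = 6·10 + 3, so a_3 = 6
10 = 3·3 + 1, so a_4 = 3
3 = 3·1 + 0, so a_5 = 3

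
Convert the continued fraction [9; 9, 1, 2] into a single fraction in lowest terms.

264/29

Build up convergents one term at a time:
a_0 = 9: 9/1
a_1 = 9: 82/9
a_2 = 1: 91/10
a_3 = 2: 264/29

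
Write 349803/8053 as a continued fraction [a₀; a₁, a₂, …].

349803 = 43·8053 + 3524, so a_0 = 43
8053 = 2·3524 + 1005, so a_1 = 2
3524 = 3·1005 + 509, so a_2 = 3
1005 = 1·509 + 496, so a_3 = 1
509 = 1·496 + 13, so a_4 = 1
496 = 38·13 + 2, so a_5 = 38
13 = 6·2 + 1, so a_6 = 6
2 = 2·1 + 0, so a_7 = 2

[43; 2, 3, 1, 1, 38, 6, 2]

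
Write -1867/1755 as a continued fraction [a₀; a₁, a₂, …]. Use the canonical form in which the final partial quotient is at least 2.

[-2; 1, 14, 1, 2, 37]

-1867 ÷ 1755 → quotient -2, remainder 1643
1755 ÷ 1643 → quotient 1, remainder 112
1643 ÷ 112 → quotient 14, remainder 75
112 ÷ 75 → quotient 1, remainder 37
75 ÷ 37 → quotient 2, remainder 1
37 ÷ 1 → quotient 37, remainder 0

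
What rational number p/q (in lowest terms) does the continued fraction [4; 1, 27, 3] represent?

422/85

a_0 = 4: 4/1
a_1 = 1: 5/1
a_2 = 27: 139/28
a_3 = 3: 422/85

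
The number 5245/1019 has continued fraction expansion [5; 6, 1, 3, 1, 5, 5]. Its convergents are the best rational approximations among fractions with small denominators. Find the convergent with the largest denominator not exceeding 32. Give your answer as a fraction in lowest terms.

139/27

a_0 = 5: 5/1  (≤ bound)
a_1 = 6: 31/6  (≤ bound)
a_2 = 1: 36/7  (≤ bound)
a_3 = 3: 139/27  (≤ bound)
a_4 = 1: 175/34  (> 32, stop)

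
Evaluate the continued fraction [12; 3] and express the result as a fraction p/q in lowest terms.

Start with 3.
12 + 1/(3/1) = 12 + 1/3 = 37/3

37/3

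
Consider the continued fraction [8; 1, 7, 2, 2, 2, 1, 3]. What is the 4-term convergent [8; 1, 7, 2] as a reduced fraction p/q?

151/17

Starting at the tail and folding back:
Start with 2.
7 + 1/(2/1) = 7 + 1/2 = 15/2
1 + 1/(15/2) = 1 + 2/15 = 17/15
8 + 1/(17/15) = 8 + 15/17 = 151/17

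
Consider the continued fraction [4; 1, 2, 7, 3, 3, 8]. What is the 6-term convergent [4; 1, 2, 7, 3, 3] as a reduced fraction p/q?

Work from the innermost term outward:
Start with 3.
3 + 1/(3/1) = 3 + 1/3 = 10/3
7 + 1/(10/3) = 7 + 3/10 = 73/10
2 + 1/(73/10) = 2 + 10/73 = 156/73
1 + 1/(156/73) = 1 + 73/156 = 229/156
4 + 1/(229/156) = 4 + 156/229 = 1072/229

1072/229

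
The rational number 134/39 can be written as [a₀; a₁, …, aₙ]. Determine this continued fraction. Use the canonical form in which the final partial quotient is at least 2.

Apply division with remainder until the remainder is 0:
134 = 3·39 + 17, so a_0 = 3
39 = 2·17 + 5, so a_1 = 2
17 = 3·5 + 2, so a_2 = 3
5 = 2·2 + 1, so a_3 = 2
2 = 2·1 + 0, so a_4 = 2

[3; 2, 3, 2, 2]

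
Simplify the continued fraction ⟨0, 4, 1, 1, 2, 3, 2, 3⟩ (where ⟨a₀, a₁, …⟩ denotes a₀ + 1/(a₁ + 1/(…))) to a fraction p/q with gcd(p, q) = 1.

Start with 3.
2 + 1/(3/1) = 2 + 1/3 = 7/3
3 + 1/(7/3) = 3 + 3/7 = 24/7
2 + 1/(24/7) = 2 + 7/24 = 55/24
1 + 1/(55/24) = 1 + 24/55 = 79/55
1 + 1/(79/55) = 1 + 55/79 = 134/79
4 + 1/(134/79) = 4 + 79/134 = 615/134
0 + 1/(615/134) = 0 + 134/615 = 134/615

134/615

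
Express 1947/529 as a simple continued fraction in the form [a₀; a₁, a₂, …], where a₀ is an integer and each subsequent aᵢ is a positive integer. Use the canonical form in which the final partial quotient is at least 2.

1947 = 3·529 + 360, so a_0 = 3
529 = 1·360 + 169, so a_1 = 1
360 = 2·169 + 22, so a_2 = 2
169 = 7·22 + 15, so a_3 = 7
22 = 1·15 + 7, so a_4 = 1
15 = 2·7 + 1, so a_5 = 2
7 = 7·1 + 0, so a_6 = 7

[3; 1, 2, 7, 1, 2, 7]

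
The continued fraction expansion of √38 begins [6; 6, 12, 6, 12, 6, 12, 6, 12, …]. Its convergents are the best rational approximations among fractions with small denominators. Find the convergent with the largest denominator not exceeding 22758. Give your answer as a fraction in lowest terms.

a_0 = 6: 6/1  (≤ bound)
a_1 = 6: 37/6  (≤ bound)
a_2 = 12: 450/73  (≤ bound)
a_3 = 6: 2737/444  (≤ bound)
a_4 = 12: 33294/5401  (≤ bound)
a_5 = 6: 202501/32850  (> 22758, stop)

33294/5401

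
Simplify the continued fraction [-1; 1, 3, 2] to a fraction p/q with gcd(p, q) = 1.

Use the convergent recurrence hₖ = aₖ·hₖ₋₁ + hₖ₋₂ (and likewise for the denominators kₖ):
a_0 = -1: -1/1
a_1 = 1: 0/1
a_2 = 3: -1/4
a_3 = 2: -2/9

-2/9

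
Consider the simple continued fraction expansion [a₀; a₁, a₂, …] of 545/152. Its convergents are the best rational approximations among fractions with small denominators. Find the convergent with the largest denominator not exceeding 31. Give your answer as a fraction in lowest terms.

104/29

a_0 = 3: 3/1  (≤ bound)
a_1 = 1: 4/1  (≤ bound)
a_2 = 1: 7/2  (≤ bound)
a_3 = 2: 18/5  (≤ bound)
a_4 = 2: 43/12  (≤ bound)
a_5 = 2: 104/29  (≤ bound)
a_6 = 1: 147/41  (> 31, stop)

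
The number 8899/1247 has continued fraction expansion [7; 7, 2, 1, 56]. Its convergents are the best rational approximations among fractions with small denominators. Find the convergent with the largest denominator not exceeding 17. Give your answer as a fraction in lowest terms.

107/15

a_0 = 7: 7/1  (≤ bound)
a_1 = 7: 50/7  (≤ bound)
a_2 = 2: 107/15  (≤ bound)
a_3 = 1: 157/22  (> 17, stop)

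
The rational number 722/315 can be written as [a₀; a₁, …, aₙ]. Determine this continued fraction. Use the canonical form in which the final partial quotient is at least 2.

722 = 2·315 + 92, so a_0 = 2
315 = 3·92 + 39, so a_1 = 3
92 = 2·39 + 14, so a_2 = 2
39 = 2·14 + 11, so a_3 = 2
14 = 1·11 + 3, so a_4 = 1
11 = 3·3 + 2, so a_5 = 3
3 = 1·2 + 1, so a_6 = 1
2 = 2·1 + 0, so a_7 = 2

[2; 3, 2, 2, 1, 3, 1, 2]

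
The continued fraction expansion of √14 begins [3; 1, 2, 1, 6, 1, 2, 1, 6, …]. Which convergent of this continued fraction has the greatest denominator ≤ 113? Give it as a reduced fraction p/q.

333/89

a_0 = 3: 3/1  (≤ bound)
a_1 = 1: 4/1  (≤ bound)
a_2 = 2: 11/3  (≤ bound)
a_3 = 1: 15/4  (≤ bound)
a_4 = 6: 101/27  (≤ bound)
a_5 = 1: 116/31  (≤ bound)
a_6 = 2: 333/89  (≤ bound)
a_7 = 1: 449/120  (> 113, stop)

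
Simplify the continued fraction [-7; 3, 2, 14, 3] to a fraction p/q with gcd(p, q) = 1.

Starting at the tail and folding back:
Start with 3.
14 + 1/(3/1) = 14 + 1/3 = 43/3
2 + 1/(43/3) = 2 + 3/43 = 89/43
3 + 1/(89/43) = 3 + 43/89 = 310/89
-7 + 1/(310/89) = -7 + 89/310 = -2081/310

-2081/310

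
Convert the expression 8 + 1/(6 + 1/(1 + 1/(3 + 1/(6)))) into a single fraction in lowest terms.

Work from the innermost term outward:
Start with 6.
3 + 1/(6/1) = 3 + 1/6 = 19/6
1 + 1/(19/6) = 1 + 6/19 = 25/19
6 + 1/(25/19) = 6 + 19/25 = 169/25
8 + 1/(169/25) = 8 + 25/169 = 1377/169

1377/169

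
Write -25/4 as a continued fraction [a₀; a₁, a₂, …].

⌊-25/4⌋ = -7, remainder 3
⌊4/3⌋ = 1, remainder 1
⌊3/1⌋ = 3, remainder 0

[-7; 1, 3]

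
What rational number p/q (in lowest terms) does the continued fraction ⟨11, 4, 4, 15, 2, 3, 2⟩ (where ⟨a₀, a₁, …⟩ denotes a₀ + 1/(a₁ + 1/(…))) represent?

47897/4263

a_0 = 11: 11/1
a_1 = 4: 45/4
a_2 = 4: 191/17
a_3 = 15: 2910/259
a_4 = 2: 6011/535
a_5 = 3: 20943/1864
a_6 = 2: 47897/4263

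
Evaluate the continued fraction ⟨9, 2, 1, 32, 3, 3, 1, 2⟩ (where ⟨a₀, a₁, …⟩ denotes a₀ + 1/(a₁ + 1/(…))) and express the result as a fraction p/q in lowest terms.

33248/3561

Start with 2.
1 + 1/(2/1) = 1 + 1/2 = 3/2
3 + 1/(3/2) = 3 + 2/3 = 11/3
3 + 1/(11/3) = 3 + 3/11 = 36/11
32 + 1/(36/11) = 32 + 11/36 = 1163/36
1 + 1/(1163/36) = 1 + 36/1163 = 1199/1163
2 + 1/(1199/1163) = 2 + 1163/1199 = 3561/1199
9 + 1/(3561/1199) = 9 + 1199/3561 = 33248/3561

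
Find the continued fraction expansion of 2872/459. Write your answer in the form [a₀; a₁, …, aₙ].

[6; 3, 1, 8, 13]

Repeatedly divide and take the remainder:
⌊2872/459⌋ = 6, remainder 118
⌊459/118⌋ = 3, remainder 105
⌊118/105⌋ = 1, remainder 13
⌊105/13⌋ = 8, remainder 1
⌊13/1⌋ = 13, remainder 0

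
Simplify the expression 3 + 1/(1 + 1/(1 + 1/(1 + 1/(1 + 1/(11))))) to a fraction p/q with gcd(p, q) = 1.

209/58

Starting at the tail and folding back:
Start with 11.
1 + 1/(11/1) = 1 + 1/11 = 12/11
1 + 1/(12/11) = 1 + 11/12 = 23/12
1 + 1/(23/12) = 1 + 12/23 = 35/23
1 + 1/(35/23) = 1 + 23/35 = 58/35
3 + 1/(58/35) = 3 + 35/58 = 209/58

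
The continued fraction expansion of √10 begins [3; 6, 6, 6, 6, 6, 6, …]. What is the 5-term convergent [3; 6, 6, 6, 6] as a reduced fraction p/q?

4443/1405

a_0 = 3: 3/1
a_1 = 6: 19/6
a_2 = 6: 117/37
a_3 = 6: 721/228
a_4 = 6: 4443/1405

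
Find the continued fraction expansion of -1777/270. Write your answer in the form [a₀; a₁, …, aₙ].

[-7; 2, 2, 1, 1, 3, 6]

⌊-1777/270⌋ = -7, remainder 113
⌊270/113⌋ = 2, remainder 44
⌊113/44⌋ = 2, remainder 25
⌊44/25⌋ = 1, remainder 19
⌊25/19⌋ = 1, remainder 6
⌊19/6⌋ = 3, remainder 1
⌊6/1⌋ = 6, remainder 0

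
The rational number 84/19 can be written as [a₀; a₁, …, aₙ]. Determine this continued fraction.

Run the Euclidean algorithm, recording each quotient:
⌊84/19⌋ = 4, remainder 8
⌊19/8⌋ = 2, remainder 3
⌊8/3⌋ = 2, remainder 2
⌊3/2⌋ = 1, remainder 1
⌊2/1⌋ = 2, remainder 0

[4; 2, 2, 1, 2]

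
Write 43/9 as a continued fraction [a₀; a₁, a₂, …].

[4; 1, 3, 2]

Run the Euclidean algorithm, recording each quotient:
43 ÷ 9 → quotient 4, remainder 7
9 ÷ 7 → quotient 1, remainder 2
7 ÷ 2 → quotient 3, remainder 1
2 ÷ 1 → quotient 2, remainder 0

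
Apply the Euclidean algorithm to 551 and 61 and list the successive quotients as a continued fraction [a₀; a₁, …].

[9; 30, 2]

Apply division with remainder until the remainder is 0:
⌊551/61⌋ = 9, remainder 2
⌊61/2⌋ = 30, remainder 1
⌊2/1⌋ = 2, remainder 0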